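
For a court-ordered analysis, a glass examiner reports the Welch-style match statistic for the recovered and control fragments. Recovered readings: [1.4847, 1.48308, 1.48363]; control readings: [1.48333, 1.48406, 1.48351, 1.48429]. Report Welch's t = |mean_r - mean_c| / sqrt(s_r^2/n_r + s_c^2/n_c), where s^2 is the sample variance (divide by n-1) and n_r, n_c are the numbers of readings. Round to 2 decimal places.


Welch's t-criterion for glass RI comparison:
Recovered mean = sum / n_r = 4.45141 / 3 = 1.4838033
Control mean = sum / n_c = 5.93519 / 4 = 1.4837975
Recovered sample variance s_r^2 = 6.78633e-07
Control sample variance s_c^2 = 2.04225e-07
Welch SE (unpooled) = sqrt(s_r^2/n_r + s_c^2/n_c) = sqrt(2.26211e-07 + 5.10562e-08) = sqrt(2.77267e-07) = 0.000526561
|mean_r - mean_c| = 5.83333e-06
t = 5.83333e-06 / 0.000526561 = 0.01

0.01


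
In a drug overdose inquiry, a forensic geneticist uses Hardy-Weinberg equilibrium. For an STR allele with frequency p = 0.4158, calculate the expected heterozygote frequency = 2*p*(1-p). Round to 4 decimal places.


Hardy-Weinberg heterozygote frequency:
q = 1 - p = 1 - 0.4158 = 0.5842
2pq = 2 * 0.4158 * 0.5842 = 0.4858

0.4858


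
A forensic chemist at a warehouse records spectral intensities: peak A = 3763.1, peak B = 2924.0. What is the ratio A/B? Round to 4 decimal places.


Spectral peak ratio:
Peak A = 3763.1 counts
Peak B = 2924.0 counts
Ratio = 3763.1 / 2924.0 = 1.2870

1.2870


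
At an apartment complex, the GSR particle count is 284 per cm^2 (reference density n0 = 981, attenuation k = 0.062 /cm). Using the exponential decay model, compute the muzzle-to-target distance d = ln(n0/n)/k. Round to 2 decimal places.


GSR distance calculation:
n0/n = 981 / 284 = 3.454225
ln(n0/n) = 1.239598
d = 1.239598 / 0.062 = 19.99 cm

19.99


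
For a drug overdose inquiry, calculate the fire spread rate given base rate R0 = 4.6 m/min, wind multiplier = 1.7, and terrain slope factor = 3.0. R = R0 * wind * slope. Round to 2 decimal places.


Fire spread rate calculation:
R = R0 * wind_factor * slope_factor
= 4.6 * 1.7 * 3.0
= 7.82 * 3.0
= 23.46 m/min

23.46


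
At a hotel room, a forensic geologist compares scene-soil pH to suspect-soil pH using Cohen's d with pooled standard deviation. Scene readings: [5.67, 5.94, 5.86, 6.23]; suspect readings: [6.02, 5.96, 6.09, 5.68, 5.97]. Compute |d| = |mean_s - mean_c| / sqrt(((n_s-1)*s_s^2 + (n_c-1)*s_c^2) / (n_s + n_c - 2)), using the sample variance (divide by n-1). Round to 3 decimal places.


Pooled-variance Cohen's d for soil pH comparison:
Scene mean = 23.7 / 4 = 5.925
Suspect mean = 29.72 / 5 = 5.944
Scene sample variance s_s^2 = 0.054167
Suspect sample variance s_c^2 = 0.02443
Pooled variance = ((n_s-1)*s_s^2 + (n_c-1)*s_c^2) / (n_s + n_c - 2) = 0.037174
Pooled SD = sqrt(0.037174) = 0.192806
Mean difference = -0.019
|d| = |-0.019| / 0.192806 = 0.099

0.099


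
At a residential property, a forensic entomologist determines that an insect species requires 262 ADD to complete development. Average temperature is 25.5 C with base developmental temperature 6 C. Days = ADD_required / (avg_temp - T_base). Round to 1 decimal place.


Insect development time:
Effective temperature = avg_temp - T_base = 25.5 - 6 = 19.5 C
Days = ADD / effective_temp = 262 / 19.5 = 13.4 days

13.4


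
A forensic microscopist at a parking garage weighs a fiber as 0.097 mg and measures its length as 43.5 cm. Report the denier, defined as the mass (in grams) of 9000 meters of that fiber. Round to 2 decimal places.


Denier calculation:
Mass in grams = 0.097 mg / 1000 = 0.000097 g
Length in meters = 43.5 cm / 100 = 0.435 m
Linear density = mass / length = 0.000097 / 0.435 = 0.00022299 g/m
Denier = (g/m) * 9000 = 0.00022299 * 9000 = 2.01

2.01


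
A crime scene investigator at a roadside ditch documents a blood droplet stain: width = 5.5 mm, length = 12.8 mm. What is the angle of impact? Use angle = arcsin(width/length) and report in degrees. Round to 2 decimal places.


Blood spatter impact angle calculation:
width / length = 5.5 / 12.8 = 0.429688
angle = arcsin(0.429688)
angle = 25.45 degrees

25.45


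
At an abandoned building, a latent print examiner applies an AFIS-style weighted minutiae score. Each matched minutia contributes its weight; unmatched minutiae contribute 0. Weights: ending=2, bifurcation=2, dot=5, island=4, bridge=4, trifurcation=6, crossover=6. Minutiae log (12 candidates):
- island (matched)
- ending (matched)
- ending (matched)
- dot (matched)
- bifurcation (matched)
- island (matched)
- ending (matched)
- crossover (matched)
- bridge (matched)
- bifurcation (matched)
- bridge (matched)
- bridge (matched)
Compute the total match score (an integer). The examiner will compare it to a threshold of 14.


Weighted minutiae match score:
  island: matched, +4 (running total 4)
  ending: matched, +2 (running total 6)
  ending: matched, +2 (running total 8)
  dot: matched, +5 (running total 13)
  bifurcation: matched, +2 (running total 15)
  island: matched, +4 (running total 19)
  ending: matched, +2 (running total 21)
  crossover: matched, +6 (running total 27)
  bridge: matched, +4 (running total 31)
  bifurcation: matched, +2 (running total 33)
  bridge: matched, +4 (running total 37)
  bridge: matched, +4 (running total 41)
Total score = 41
Threshold = 14; verdict = identification

41


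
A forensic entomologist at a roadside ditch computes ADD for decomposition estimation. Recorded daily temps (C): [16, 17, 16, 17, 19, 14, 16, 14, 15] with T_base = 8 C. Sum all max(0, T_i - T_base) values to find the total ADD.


Computing ADD day by day:
Day 1: max(0, 16 - 8) = 8
Day 2: max(0, 17 - 8) = 9
Day 3: max(0, 16 - 8) = 8
Day 4: max(0, 17 - 8) = 9
Day 5: max(0, 19 - 8) = 11
Day 6: max(0, 14 - 8) = 6
Day 7: max(0, 16 - 8) = 8
Day 8: max(0, 14 - 8) = 6
Day 9: max(0, 15 - 8) = 7
Total ADD = 72

72


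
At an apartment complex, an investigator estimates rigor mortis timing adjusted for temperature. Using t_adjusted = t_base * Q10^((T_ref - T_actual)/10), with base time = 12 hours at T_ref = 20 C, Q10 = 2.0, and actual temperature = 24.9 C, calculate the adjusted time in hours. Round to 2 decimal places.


Rigor mortis time adjustment:
Exponent = (T_ref - T_actual) / 10 = (20 - 24.9) / 10 = -0.49
Q10 factor = 2.0^-0.49 = 0.71203
t_adjusted = 12 * 0.71203 = 8.54 hours

8.54


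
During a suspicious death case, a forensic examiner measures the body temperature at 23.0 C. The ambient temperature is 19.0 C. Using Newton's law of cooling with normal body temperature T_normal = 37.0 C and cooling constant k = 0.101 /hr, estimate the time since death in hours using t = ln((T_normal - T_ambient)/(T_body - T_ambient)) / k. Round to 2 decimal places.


Using Newton's law of cooling:
t = ln((T_normal - T_ambient) / (T_body - T_ambient)) / k
T_normal - T_ambient = 18.0
T_body - T_ambient = 4.0
Ratio = 4.5
ln(ratio) = 1.504077
t = 1.504077 / 0.101 = 14.89 hours

14.89


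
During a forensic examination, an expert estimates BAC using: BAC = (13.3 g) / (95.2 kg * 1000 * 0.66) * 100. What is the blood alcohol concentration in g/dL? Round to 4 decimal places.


Applying the Widmark formula:
BAC = (dose_g / (body_wt * 1000 * r)) * 100
Denominator = 95.2 * 1000 * 0.66 = 62832
BAC = (13.3 / 62832) * 100
BAC = 0.0212 g/dL

0.0212


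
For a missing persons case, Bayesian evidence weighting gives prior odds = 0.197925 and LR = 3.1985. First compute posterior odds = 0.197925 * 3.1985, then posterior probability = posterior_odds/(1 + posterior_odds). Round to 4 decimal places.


Bayesian evidence evaluation:
Posterior odds = prior_odds * LR = 0.197925 * 3.1985 = 0.6330631
Posterior probability = posterior_odds / (1 + posterior_odds)
= 0.6330631 / (1 + 0.6330631)
= 0.6330631 / 1.6330631
= 0.3877

0.3877


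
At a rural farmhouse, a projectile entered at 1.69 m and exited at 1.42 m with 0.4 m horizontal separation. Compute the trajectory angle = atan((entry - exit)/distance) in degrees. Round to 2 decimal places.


Bullet trajectory angle:
Height difference = 1.69 - 1.42 = 0.27 m
angle = atan(0.27 / 0.4)
angle = atan(0.675)
angle = 34.02 degrees

34.02


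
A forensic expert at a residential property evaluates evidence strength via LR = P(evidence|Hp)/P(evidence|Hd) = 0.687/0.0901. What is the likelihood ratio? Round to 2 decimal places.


Likelihood ratio calculation:
LR = P(E|Hp) / P(E|Hd)
LR = 0.687 / 0.0901
LR = 7.62

7.62


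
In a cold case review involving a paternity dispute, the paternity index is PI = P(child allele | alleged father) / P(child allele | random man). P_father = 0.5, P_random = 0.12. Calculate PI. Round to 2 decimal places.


Paternity Index calculation:
PI = P(allele|father) / P(allele|random)
PI = 0.5 / 0.12
PI = 4.17

4.17


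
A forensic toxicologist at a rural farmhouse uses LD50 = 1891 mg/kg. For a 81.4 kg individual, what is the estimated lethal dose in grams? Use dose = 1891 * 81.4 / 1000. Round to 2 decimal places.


Lethal dose calculation:
Lethal dose = LD50 * body_weight / 1000
= 1891 * 81.4 / 1000
= 153927.4 / 1000
= 153.93 g

153.93


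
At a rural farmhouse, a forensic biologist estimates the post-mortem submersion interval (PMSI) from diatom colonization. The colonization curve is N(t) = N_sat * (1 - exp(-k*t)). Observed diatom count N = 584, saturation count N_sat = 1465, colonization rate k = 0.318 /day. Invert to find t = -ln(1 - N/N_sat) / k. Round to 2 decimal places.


PMSI from diatom colonization curve:
N / N_sat = 584 / 1465 = 0.398635
1 - N/N_sat = 0.601365
ln(1 - N/N_sat) = -0.508553
t = -ln(1 - N/N_sat) / k = -(-0.508553) / 0.318 = 1.60 days

1.60


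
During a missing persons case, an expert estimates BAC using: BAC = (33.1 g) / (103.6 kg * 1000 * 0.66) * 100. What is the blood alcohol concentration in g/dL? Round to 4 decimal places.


Applying the Widmark formula:
BAC = (dose_g / (body_wt * 1000 * r)) * 100
Denominator = 103.6 * 1000 * 0.66 = 68376
BAC = (33.1 / 68376) * 100
BAC = 0.0484 g/dL

0.0484


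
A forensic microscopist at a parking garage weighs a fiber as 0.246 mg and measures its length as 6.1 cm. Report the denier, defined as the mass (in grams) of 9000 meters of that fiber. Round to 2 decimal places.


Denier calculation:
Mass in grams = 0.246 mg / 1000 = 0.000246 g
Length in meters = 6.1 cm / 100 = 0.061 m
Linear density = mass / length = 0.000246 / 0.061 = 0.00403279 g/m
Denier = (g/m) * 9000 = 0.00403279 * 9000 = 36.30

36.30


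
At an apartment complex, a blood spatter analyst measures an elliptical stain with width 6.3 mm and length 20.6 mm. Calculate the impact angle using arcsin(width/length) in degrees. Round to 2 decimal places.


Blood spatter impact angle calculation:
width / length = 6.3 / 20.6 = 0.305825
angle = arcsin(0.305825)
angle = 17.81 degrees

17.81


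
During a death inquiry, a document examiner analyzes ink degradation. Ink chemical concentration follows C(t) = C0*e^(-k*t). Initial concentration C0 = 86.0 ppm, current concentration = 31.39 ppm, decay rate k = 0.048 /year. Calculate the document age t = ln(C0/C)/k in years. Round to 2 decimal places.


Document age estimation:
C0/C = 86.0 / 31.39 = 2.739726
ln(C0/C) = 1.007858
t = 1.007858 / 0.048 = 21.00 years

21.00


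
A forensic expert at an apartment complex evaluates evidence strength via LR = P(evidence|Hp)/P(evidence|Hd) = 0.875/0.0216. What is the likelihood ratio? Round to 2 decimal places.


Likelihood ratio calculation:
LR = P(E|Hp) / P(E|Hd)
LR = 0.875 / 0.0216
LR = 40.51

40.51


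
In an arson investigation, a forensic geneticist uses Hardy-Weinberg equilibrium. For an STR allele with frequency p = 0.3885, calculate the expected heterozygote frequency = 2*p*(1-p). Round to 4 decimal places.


Hardy-Weinberg heterozygote frequency:
q = 1 - p = 1 - 0.3885 = 0.6115
2pq = 2 * 0.3885 * 0.6115 = 0.4751

0.4751


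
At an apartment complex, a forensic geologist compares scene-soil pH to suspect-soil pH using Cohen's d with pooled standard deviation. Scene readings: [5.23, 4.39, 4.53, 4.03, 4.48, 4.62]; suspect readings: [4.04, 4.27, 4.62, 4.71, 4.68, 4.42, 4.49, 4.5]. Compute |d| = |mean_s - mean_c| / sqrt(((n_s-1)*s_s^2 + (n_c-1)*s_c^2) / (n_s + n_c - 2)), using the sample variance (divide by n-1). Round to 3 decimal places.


Pooled-variance Cohen's d for soil pH comparison:
Scene mean = 27.28 / 6 = 4.546667
Suspect mean = 35.73 / 8 = 4.46625
Scene sample variance s_s^2 = 0.153707
Suspect sample variance s_c^2 = 0.050398
Pooled variance = ((n_s-1)*s_s^2 + (n_c-1)*s_c^2) / (n_s + n_c - 2) = 0.093443
Pooled SD = sqrt(0.093443) = 0.305684
Mean difference = 0.080417
|d| = |0.080417| / 0.305684 = 0.263

0.263


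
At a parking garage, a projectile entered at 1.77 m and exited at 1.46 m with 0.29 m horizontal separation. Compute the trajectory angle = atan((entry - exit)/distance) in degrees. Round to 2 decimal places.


Bullet trajectory angle:
Height difference = 1.77 - 1.46 = 0.31 m
angle = atan(0.31 / 0.29)
angle = atan(1.068966)
angle = 46.91 degrees

46.91


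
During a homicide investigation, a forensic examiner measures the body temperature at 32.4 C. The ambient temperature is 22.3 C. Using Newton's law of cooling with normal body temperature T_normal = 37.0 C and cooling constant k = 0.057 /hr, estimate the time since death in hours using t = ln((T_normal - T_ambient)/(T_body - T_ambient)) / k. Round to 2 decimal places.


Using Newton's law of cooling:
t = ln((T_normal - T_ambient) / (T_body - T_ambient)) / k
T_normal - T_ambient = 14.7
T_body - T_ambient = 10.1
Ratio = 1.455446
ln(ratio) = 0.375312
t = 0.375312 / 0.057 = 6.58 hours

6.58


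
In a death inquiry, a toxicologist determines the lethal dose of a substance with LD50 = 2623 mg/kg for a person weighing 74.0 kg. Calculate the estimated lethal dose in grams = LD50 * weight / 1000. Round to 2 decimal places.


Lethal dose calculation:
Lethal dose = LD50 * body_weight / 1000
= 2623 * 74.0 / 1000
= 194102 / 1000
= 194.10 g

194.10


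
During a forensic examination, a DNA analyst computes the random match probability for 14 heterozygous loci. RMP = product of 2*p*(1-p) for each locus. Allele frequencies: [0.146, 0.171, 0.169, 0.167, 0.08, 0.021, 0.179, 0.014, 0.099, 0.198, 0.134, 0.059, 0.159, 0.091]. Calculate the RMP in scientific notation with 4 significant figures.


Computing RMP for 14 loci:
Locus 1: 2 * 0.146 * 0.854 = 0.249368
Locus 2: 2 * 0.171 * 0.829 = 0.283518
Locus 3: 2 * 0.169 * 0.831 = 0.280878
Locus 4: 2 * 0.167 * 0.833 = 0.278222
Locus 5: 2 * 0.08 * 0.92 = 0.1472
Locus 6: 2 * 0.021 * 0.979 = 0.041118
Locus 7: 2 * 0.179 * 0.821 = 0.293918
Locus 8: 2 * 0.014 * 0.986 = 0.027608
Locus 9: 2 * 0.099 * 0.901 = 0.178398
Locus 10: 2 * 0.198 * 0.802 = 0.317592
Locus 11: 2 * 0.134 * 0.866 = 0.232088
Locus 12: 2 * 0.059 * 0.941 = 0.111038
Locus 13: 2 * 0.159 * 0.841 = 0.267438
Locus 14: 2 * 0.091 * 0.909 = 0.165438
RMP = 1.753e-11

1.753e-11


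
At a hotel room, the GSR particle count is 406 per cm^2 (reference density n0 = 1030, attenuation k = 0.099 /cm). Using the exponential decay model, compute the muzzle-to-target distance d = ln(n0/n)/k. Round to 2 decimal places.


GSR distance calculation:
n0/n = 1030 / 406 = 2.536946
ln(n0/n) = 0.930961
d = 0.930961 / 0.099 = 9.40 cm

9.40


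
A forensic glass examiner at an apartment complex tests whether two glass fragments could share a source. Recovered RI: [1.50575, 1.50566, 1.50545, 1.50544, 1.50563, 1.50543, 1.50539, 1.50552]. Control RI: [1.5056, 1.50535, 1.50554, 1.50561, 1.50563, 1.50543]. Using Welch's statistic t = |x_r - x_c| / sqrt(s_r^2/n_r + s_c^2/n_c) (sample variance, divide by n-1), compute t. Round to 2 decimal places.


Welch's t-criterion for glass RI comparison:
Recovered mean = sum / n_r = 12.04427 / 8 = 1.5055337
Control mean = sum / n_c = 9.03316 / 6 = 1.5055267
Recovered sample variance s_r^2 = 1.70554e-08
Control sample variance s_c^2 = 1.27467e-08
Welch SE (unpooled) = sqrt(s_r^2/n_r + s_c^2/n_c) = sqrt(2.13192e-09 + 2.12444e-09) = sqrt(4.25636e-09) = 6.52408e-05
|mean_r - mean_c| = 7.08333e-06
t = 7.08333e-06 / 6.52408e-05 = 0.11

0.11


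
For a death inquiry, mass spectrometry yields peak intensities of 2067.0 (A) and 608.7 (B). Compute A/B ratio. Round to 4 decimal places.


Spectral peak ratio:
Peak A = 2067.0 counts
Peak B = 608.7 counts
Ratio = 2067.0 / 608.7 = 3.3958

3.3958


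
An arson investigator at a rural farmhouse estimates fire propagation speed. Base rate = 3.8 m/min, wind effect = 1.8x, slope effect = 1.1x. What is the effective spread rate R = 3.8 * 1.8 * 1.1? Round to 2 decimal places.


Fire spread rate calculation:
R = R0 * wind_factor * slope_factor
= 3.8 * 1.8 * 1.1
= 6.84 * 1.1
= 7.52 m/min

7.52


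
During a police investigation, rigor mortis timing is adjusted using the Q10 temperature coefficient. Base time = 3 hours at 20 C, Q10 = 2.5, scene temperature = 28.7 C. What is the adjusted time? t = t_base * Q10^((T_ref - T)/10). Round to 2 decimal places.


Rigor mortis time adjustment:
Exponent = (T_ref - T_actual) / 10 = (20 - 28.7) / 10 = -0.87
Q10 factor = 2.5^-0.87 = 0.4506
t_adjusted = 3 * 0.4506 = 1.35 hours

1.35


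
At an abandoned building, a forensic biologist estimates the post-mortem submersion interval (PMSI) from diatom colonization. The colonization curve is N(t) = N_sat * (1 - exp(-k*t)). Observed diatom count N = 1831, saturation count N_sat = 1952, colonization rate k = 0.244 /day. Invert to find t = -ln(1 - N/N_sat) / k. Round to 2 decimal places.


PMSI from diatom colonization curve:
N / N_sat = 1831 / 1952 = 0.938012
1 - N/N_sat = 0.061988
ln(1 - N/N_sat) = -2.780814
t = -ln(1 - N/N_sat) / k = -(-2.780814) / 0.244 = 11.40 days

11.40


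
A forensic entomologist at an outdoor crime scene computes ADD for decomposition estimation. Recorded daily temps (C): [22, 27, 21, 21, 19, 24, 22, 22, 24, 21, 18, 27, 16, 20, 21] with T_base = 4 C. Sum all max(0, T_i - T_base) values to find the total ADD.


Computing ADD day by day:
Day 1: max(0, 22 - 4) = 18
Day 2: max(0, 27 - 4) = 23
Day 3: max(0, 21 - 4) = 17
Day 4: max(0, 21 - 4) = 17
Day 5: max(0, 19 - 4) = 15
Day 6: max(0, 24 - 4) = 20
Day 7: max(0, 22 - 4) = 18
Day 8: max(0, 22 - 4) = 18
Day 9: max(0, 24 - 4) = 20
Day 10: max(0, 21 - 4) = 17
Day 11: max(0, 18 - 4) = 14
Day 12: max(0, 27 - 4) = 23
Day 13: max(0, 16 - 4) = 12
Day 14: max(0, 20 - 4) = 16
Day 15: max(0, 21 - 4) = 17
Total ADD = 265

265


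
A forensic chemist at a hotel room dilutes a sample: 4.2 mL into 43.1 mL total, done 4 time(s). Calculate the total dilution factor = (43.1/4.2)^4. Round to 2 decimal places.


Dilution factor calculation:
Single dilution = V_total / V_sample = 43.1 / 4.2 ≈ 10.261905
Number of dilutions = 4
Total DF = (43.1 / 4.2)^4 (full precision, rounded at the end) = 11089.50

11089.50


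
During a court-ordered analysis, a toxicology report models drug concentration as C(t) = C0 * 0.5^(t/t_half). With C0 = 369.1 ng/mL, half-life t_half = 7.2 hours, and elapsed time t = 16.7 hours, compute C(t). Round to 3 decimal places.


Drug concentration decay:
Number of half-lives = t / t_half = 16.7 / 7.2 = 2.319444
Decay factor = 0.5^2.319444 = 0.20034467
C(t) = 369.1 * 0.20034467 = 73.947 ng/mL

73.947


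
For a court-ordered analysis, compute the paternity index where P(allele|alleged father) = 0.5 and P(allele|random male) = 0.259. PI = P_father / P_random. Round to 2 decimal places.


Paternity Index calculation:
PI = P(allele|father) / P(allele|random)
PI = 0.5 / 0.259
PI = 1.93

1.93


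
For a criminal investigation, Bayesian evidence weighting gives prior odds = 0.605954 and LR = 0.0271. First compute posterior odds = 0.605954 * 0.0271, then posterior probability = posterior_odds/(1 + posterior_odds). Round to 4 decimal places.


Bayesian evidence evaluation:
Posterior odds = prior_odds * LR = 0.605954 * 0.0271 = 0.01642135
Posterior probability = posterior_odds / (1 + posterior_odds)
= 0.01642135 / (1 + 0.01642135)
= 0.01642135 / 1.01642135
= 0.0162

0.0162


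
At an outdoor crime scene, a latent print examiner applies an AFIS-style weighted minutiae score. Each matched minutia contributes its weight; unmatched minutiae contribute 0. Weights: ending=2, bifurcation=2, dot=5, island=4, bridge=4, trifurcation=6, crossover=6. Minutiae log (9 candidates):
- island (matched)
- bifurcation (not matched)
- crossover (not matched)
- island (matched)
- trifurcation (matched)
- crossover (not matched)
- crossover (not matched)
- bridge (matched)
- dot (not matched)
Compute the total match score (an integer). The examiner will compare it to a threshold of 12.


Weighted minutiae match score:
  island: matched, +4 (running total 4)
  bifurcation: not matched, +0
  crossover: not matched, +0
  island: matched, +4 (running total 8)
  trifurcation: matched, +6 (running total 14)
  crossover: not matched, +0
  crossover: not matched, +0
  bridge: matched, +4 (running total 18)
  dot: not matched, +0
Total score = 18
Threshold = 12; verdict = identification

18


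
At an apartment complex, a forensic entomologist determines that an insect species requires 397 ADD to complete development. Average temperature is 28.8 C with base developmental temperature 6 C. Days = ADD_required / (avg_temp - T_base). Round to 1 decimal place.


Insect development time:
Effective temperature = avg_temp - T_base = 28.8 - 6 = 22.8 C
Days = ADD / effective_temp = 397 / 22.8 = 17.4 days

17.4


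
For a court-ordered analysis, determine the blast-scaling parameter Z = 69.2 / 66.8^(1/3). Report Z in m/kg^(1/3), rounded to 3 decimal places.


Scaled distance calculation:
W^(1/3) = 66.8^(1/3) = 4.057503
Z = R / W^(1/3) = 69.2 / 4.057503
Z = 17.055 m/kg^(1/3)

17.055


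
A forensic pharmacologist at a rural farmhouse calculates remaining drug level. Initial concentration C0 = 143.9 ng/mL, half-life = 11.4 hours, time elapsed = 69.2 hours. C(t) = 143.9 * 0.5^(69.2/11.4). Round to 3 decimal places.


Drug concentration decay:
Number of half-lives = t / t_half = 69.2 / 11.4 = 6.070175
Decay factor = 0.5^6.070175 = 0.01488316
C(t) = 143.9 * 0.01488316 = 2.142 ng/mL

2.142


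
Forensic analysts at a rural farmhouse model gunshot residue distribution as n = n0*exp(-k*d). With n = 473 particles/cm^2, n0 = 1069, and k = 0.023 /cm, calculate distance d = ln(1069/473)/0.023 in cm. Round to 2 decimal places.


GSR distance calculation:
n0/n = 1069 / 473 = 2.260042
ln(n0/n) = 0.815383
d = 0.815383 / 0.023 = 35.45 cm

35.45


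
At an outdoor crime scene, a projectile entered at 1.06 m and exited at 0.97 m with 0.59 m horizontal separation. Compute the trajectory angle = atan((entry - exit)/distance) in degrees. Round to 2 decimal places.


Bullet trajectory angle:
Height difference = 1.06 - 0.97 = 0.09 m
angle = atan(0.09 / 0.59)
angle = atan(0.152542)
angle = 8.67 degrees

8.67


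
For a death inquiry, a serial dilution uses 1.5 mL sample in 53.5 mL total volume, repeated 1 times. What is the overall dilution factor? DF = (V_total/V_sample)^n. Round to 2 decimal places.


Dilution factor calculation:
Single dilution = V_total / V_sample = 53.5 / 1.5 ≈ 35.666667
Number of dilutions = 1
Total DF = (53.5 / 1.5)^1 (full precision, rounded at the end) = 35.67

35.67


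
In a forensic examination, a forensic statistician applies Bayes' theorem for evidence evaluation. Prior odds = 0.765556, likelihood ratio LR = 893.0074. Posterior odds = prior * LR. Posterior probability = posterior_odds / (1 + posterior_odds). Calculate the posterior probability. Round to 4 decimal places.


Bayesian evidence evaluation:
Posterior odds = prior_odds * LR = 0.765556 * 893.0074 = 683.6472
Posterior probability = posterior_odds / (1 + posterior_odds)
= 683.6472 / (1 + 683.6472)
= 683.6472 / 684.6472
= 0.9985

0.9985


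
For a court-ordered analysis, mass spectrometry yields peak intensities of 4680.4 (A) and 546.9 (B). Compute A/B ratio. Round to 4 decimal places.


Spectral peak ratio:
Peak A = 4680.4 counts
Peak B = 546.9 counts
Ratio = 4680.4 / 546.9 = 8.5581

8.5581


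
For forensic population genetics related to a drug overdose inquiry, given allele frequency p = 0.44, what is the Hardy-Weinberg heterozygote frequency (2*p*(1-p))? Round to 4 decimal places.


Hardy-Weinberg heterozygote frequency:
q = 1 - p = 1 - 0.44 = 0.56
2pq = 2 * 0.44 * 0.56 = 0.4928

0.4928


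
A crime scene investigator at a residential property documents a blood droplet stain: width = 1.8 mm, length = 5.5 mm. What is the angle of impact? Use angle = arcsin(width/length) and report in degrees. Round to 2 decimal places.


Blood spatter impact angle calculation:
width / length = 1.8 / 5.5 = 0.327273
angle = arcsin(0.327273)
angle = 19.10 degrees

19.10


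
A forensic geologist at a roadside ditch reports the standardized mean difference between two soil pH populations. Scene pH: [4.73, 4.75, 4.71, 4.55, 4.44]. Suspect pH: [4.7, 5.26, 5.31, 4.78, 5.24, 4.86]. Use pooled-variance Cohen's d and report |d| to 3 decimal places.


Pooled-variance Cohen's d for soil pH comparison:
Scene mean = 23.18 / 5 = 4.636
Suspect mean = 30.15 / 6 = 5.025
Scene sample variance s_s^2 = 0.01828
Suspect sample variance s_c^2 = 0.07511
Pooled variance = ((n_s-1)*s_s^2 + (n_c-1)*s_c^2) / (n_s + n_c - 2) = 0.049852
Pooled SD = sqrt(0.049852) = 0.223276
Mean difference = -0.389
|d| = |-0.389| / 0.223276 = 1.742

1.742


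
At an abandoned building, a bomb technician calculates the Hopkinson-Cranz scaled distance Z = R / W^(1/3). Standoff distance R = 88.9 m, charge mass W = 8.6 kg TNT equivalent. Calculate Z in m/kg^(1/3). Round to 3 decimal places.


Scaled distance calculation:
W^(1/3) = 8.6^(1/3) = 2.0488
Z = R / W^(1/3) = 88.9 / 2.0488
Z = 43.391 m/kg^(1/3)

43.391


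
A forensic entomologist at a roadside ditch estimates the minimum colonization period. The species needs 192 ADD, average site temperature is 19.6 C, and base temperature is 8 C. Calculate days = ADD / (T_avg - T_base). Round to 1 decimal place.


Insect development time:
Effective temperature = avg_temp - T_base = 19.6 - 8 = 11.6 C
Days = ADD / effective_temp = 192 / 11.6 = 16.6 days

16.6


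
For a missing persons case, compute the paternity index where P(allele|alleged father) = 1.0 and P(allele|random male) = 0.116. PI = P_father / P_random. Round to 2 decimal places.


Paternity Index calculation:
PI = P(allele|father) / P(allele|random)
PI = 1.0 / 0.116
PI = 8.62

8.62


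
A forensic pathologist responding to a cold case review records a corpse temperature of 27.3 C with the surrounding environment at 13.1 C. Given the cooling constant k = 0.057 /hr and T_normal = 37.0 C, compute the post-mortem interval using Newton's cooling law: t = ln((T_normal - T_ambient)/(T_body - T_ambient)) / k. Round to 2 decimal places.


Using Newton's law of cooling:
t = ln((T_normal - T_ambient) / (T_body - T_ambient)) / k
T_normal - T_ambient = 23.9
T_body - T_ambient = 14.2
Ratio = 1.683099
ln(ratio) = 0.520637
t = 0.520637 / 0.057 = 9.13 hours

9.13


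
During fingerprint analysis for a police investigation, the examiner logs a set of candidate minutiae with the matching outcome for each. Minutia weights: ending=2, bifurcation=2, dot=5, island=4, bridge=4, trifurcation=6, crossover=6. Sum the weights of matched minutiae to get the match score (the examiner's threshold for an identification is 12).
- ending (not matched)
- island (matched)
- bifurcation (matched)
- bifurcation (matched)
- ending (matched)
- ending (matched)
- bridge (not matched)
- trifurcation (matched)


Weighted minutiae match score:
  ending: not matched, +0
  island: matched, +4 (running total 4)
  bifurcation: matched, +2 (running total 6)
  bifurcation: matched, +2 (running total 8)
  ending: matched, +2 (running total 10)
  ending: matched, +2 (running total 12)
  bridge: not matched, +0
  trifurcation: matched, +6 (running total 18)
Total score = 18
Threshold = 12; verdict = identification

18


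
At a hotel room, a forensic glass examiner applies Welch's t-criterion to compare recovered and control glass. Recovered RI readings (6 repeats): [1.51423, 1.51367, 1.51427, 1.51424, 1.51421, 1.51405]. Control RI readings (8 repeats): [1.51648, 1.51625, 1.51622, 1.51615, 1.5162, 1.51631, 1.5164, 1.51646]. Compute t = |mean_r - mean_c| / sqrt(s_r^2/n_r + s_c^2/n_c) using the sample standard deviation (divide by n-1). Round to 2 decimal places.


Welch's t-criterion for glass RI comparison:
Recovered mean = sum / n_r = 9.08467 / 6 = 1.5141117
Control mean = sum / n_c = 12.13047 / 8 = 1.5163088
Recovered sample variance s_r^2 = 5.28167e-08
Control sample variance s_c^2 = 1.55554e-08
Welch SE (unpooled) = sqrt(s_r^2/n_r + s_c^2/n_c) = sqrt(8.80278e-09 + 1.94442e-09) = sqrt(1.07472e-08) = 0.000103669
|mean_r - mean_c| = 0.00219708
t = 0.00219708 / 0.000103669 = 21.19

21.19


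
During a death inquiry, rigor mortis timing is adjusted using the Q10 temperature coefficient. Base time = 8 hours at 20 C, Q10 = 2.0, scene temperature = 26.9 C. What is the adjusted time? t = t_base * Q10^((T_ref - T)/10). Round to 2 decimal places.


Rigor mortis time adjustment:
Exponent = (T_ref - T_actual) / 10 = (20 - 26.9) / 10 = -0.69
Q10 factor = 2.0^-0.69 = 0.61985
t_adjusted = 8 * 0.61985 = 4.96 hours

4.96


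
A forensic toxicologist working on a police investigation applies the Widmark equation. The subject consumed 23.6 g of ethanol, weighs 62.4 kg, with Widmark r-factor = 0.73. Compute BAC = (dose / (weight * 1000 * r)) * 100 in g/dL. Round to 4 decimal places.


Applying the Widmark formula:
BAC = (dose_g / (body_wt * 1000 * r)) * 100
Denominator = 62.4 * 1000 * 0.73 = 45552
BAC = (23.6 / 45552) * 100
BAC = 0.0518 g/dL

0.0518


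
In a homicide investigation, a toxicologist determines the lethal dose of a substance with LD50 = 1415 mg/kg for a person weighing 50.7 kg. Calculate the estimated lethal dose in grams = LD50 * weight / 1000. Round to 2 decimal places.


Lethal dose calculation:
Lethal dose = LD50 * body_weight / 1000
= 1415 * 50.7 / 1000
= 71740.5 / 1000
= 71.74 g

71.74


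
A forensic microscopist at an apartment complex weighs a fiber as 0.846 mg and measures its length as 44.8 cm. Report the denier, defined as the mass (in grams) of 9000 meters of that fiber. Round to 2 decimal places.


Denier calculation:
Mass in grams = 0.846 mg / 1000 = 0.000846 g
Length in meters = 44.8 cm / 100 = 0.448 m
Linear density = mass / length = 0.000846 / 0.448 = 0.00188839 g/m
Denier = (g/m) * 9000 = 0.00188839 * 9000 = 17.00

17.00


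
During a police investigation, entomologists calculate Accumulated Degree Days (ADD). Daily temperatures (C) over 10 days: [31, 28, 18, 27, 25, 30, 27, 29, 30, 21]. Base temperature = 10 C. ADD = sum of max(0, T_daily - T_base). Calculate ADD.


Computing ADD day by day:
Day 1: max(0, 31 - 10) = 21
Day 2: max(0, 28 - 10) = 18
Day 3: max(0, 18 - 10) = 8
Day 4: max(0, 27 - 10) = 17
Day 5: max(0, 25 - 10) = 15
Day 6: max(0, 30 - 10) = 20
Day 7: max(0, 27 - 10) = 17
Day 8: max(0, 29 - 10) = 19
Day 9: max(0, 30 - 10) = 20
Day 10: max(0, 21 - 10) = 11
Total ADD = 166

166


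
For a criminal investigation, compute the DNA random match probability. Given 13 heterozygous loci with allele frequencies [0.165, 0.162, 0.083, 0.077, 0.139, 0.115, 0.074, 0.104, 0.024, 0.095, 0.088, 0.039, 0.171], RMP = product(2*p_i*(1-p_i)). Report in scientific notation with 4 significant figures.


Computing RMP for 13 loci:
Locus 1: 2 * 0.165 * 0.835 = 0.27555
Locus 2: 2 * 0.162 * 0.838 = 0.271512
Locus 3: 2 * 0.083 * 0.917 = 0.152222
Locus 4: 2 * 0.077 * 0.923 = 0.142142
Locus 5: 2 * 0.139 * 0.861 = 0.239358
Locus 6: 2 * 0.115 * 0.885 = 0.20355
Locus 7: 2 * 0.074 * 0.926 = 0.137048
Locus 8: 2 * 0.104 * 0.896 = 0.186368
Locus 9: 2 * 0.024 * 0.976 = 0.046848
Locus 10: 2 * 0.095 * 0.905 = 0.17195
Locus 11: 2 * 0.088 * 0.912 = 0.160512
Locus 12: 2 * 0.039 * 0.961 = 0.074958
Locus 13: 2 * 0.171 * 0.829 = 0.283518
RMP = 5.535e-11

5.535e-11


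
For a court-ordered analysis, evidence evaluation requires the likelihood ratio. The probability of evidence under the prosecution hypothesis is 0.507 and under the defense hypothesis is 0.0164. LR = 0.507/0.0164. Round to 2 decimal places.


Likelihood ratio calculation:
LR = P(E|Hp) / P(E|Hd)
LR = 0.507 / 0.0164
LR = 30.91

30.91


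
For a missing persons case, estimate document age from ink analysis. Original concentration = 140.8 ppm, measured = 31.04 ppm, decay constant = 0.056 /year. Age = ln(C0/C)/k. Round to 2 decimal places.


Document age estimation:
C0/C = 140.8 / 31.04 = 4.536082
ln(C0/C) = 1.512064
t = 1.512064 / 0.056 = 27.00 years

27.00


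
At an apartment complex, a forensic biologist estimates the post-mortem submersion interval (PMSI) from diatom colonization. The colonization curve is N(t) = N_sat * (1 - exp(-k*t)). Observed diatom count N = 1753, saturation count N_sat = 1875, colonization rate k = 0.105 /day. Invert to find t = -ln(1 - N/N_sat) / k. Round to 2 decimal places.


PMSI from diatom colonization curve:
N / N_sat = 1753 / 1875 = 0.934933
1 - N/N_sat = 0.065067
ln(1 - N/N_sat) = -2.732338
t = -ln(1 - N/N_sat) / k = -(-2.732338) / 0.105 = 26.02 days

26.02


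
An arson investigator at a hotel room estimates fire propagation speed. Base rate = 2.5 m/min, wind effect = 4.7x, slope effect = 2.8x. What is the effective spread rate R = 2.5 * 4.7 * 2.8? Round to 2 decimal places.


Fire spread rate calculation:
R = R0 * wind_factor * slope_factor
= 2.5 * 4.7 * 2.8
= 11.75 * 2.8
= 32.90 m/min

32.90


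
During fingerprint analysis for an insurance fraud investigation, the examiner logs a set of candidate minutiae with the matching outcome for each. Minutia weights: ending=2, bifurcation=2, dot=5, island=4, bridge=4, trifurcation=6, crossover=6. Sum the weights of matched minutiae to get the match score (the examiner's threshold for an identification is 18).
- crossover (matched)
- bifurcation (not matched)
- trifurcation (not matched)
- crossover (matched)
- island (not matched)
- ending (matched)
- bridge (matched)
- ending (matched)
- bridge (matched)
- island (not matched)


Weighted minutiae match score:
  crossover: matched, +6 (running total 6)
  bifurcation: not matched, +0
  trifurcation: not matched, +0
  crossover: matched, +6 (running total 12)
  island: not matched, +0
  ending: matched, +2 (running total 14)
  bridge: matched, +4 (running total 18)
  ending: matched, +2 (running total 20)
  bridge: matched, +4 (running total 24)
  island: not matched, +0
Total score = 24
Threshold = 18; verdict = identification

24


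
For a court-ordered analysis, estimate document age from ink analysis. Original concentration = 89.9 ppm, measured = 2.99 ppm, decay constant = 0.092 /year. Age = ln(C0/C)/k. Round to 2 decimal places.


Document age estimation:
C0/C = 89.9 / 2.99 = 30.06689
ln(C0/C) = 3.403425
t = 3.403425 / 0.092 = 36.99 years

36.99


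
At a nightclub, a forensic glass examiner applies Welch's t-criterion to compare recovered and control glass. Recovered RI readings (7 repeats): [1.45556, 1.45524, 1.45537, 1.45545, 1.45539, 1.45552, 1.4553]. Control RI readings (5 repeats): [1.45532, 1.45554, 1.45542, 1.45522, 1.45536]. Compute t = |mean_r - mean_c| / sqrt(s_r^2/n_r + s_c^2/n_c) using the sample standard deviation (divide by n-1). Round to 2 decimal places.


Welch's t-criterion for glass RI comparison:
Recovered mean = sum / n_r = 10.18783 / 7 = 1.4554043
Control mean = sum / n_c = 7.27686 / 5 = 1.455372
Recovered sample variance s_r^2 = 1.31619e-08
Control sample variance s_c^2 = 1.412e-08
Welch SE (unpooled) = sqrt(s_r^2/n_r + s_c^2/n_c) = sqrt(1.88027e-09 + 2.824e-09) = sqrt(4.70427e-09) = 6.85877e-05
|mean_r - mean_c| = 3.22857e-05
t = 3.22857e-05 / 6.85877e-05 = 0.47

0.47


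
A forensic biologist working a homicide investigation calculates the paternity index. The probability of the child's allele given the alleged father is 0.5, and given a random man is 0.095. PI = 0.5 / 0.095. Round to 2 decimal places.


Paternity Index calculation:
PI = P(allele|father) / P(allele|random)
PI = 0.5 / 0.095
PI = 5.26

5.26


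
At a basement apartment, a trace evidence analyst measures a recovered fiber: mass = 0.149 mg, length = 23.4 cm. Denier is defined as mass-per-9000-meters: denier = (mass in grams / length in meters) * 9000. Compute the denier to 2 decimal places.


Denier calculation:
Mass in grams = 0.149 mg / 1000 = 0.000149 g
Length in meters = 23.4 cm / 100 = 0.234 m
Linear density = mass / length = 0.000149 / 0.234 = 0.00063675 g/m
Denier = (g/m) * 9000 = 0.00063675 * 9000 = 5.73

5.73


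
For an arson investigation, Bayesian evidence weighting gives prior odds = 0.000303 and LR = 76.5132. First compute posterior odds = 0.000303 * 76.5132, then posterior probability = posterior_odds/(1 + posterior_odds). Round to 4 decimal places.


Bayesian evidence evaluation:
Posterior odds = prior_odds * LR = 0.000303 * 76.5132 = 0.0231835
Posterior probability = posterior_odds / (1 + posterior_odds)
= 0.0231835 / (1 + 0.0231835)
= 0.0231835 / 1.0231835
= 0.0227

0.0227


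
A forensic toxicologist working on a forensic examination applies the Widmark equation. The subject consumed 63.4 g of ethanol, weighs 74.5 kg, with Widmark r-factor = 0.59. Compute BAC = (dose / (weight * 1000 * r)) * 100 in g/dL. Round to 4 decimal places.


Applying the Widmark formula:
BAC = (dose_g / (body_wt * 1000 * r)) * 100
Denominator = 74.5 * 1000 * 0.59 = 43955
BAC = (63.4 / 43955) * 100
BAC = 0.1442 g/dL

0.1442


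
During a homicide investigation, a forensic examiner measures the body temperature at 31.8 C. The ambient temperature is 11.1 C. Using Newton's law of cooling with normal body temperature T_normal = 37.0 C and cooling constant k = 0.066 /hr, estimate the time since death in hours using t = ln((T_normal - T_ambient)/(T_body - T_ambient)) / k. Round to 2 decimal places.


Using Newton's law of cooling:
t = ln((T_normal - T_ambient) / (T_body - T_ambient)) / k
T_normal - T_ambient = 25.9
T_body - T_ambient = 20.7
Ratio = 1.251208
ln(ratio) = 0.224109
t = 0.224109 / 0.066 = 3.40 hours

3.40


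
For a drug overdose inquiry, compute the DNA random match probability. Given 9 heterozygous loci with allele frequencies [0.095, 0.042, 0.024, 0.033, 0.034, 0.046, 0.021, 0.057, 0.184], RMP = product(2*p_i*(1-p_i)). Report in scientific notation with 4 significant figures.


Computing RMP for 9 loci:
Locus 1: 2 * 0.095 * 0.905 = 0.17195
Locus 2: 2 * 0.042 * 0.958 = 0.080472
Locus 3: 2 * 0.024 * 0.976 = 0.046848
Locus 4: 2 * 0.033 * 0.967 = 0.063822
Locus 5: 2 * 0.034 * 0.966 = 0.065688
Locus 6: 2 * 0.046 * 0.954 = 0.087768
Locus 7: 2 * 0.021 * 0.979 = 0.041118
Locus 8: 2 * 0.057 * 0.943 = 0.107502
Locus 9: 2 * 0.184 * 0.816 = 0.300288
RMP = 3.166e-10

3.166e-10


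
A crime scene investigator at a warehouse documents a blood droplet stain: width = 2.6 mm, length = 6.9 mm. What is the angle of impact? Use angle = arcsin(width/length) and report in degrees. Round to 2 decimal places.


Blood spatter impact angle calculation:
width / length = 2.6 / 6.9 = 0.376812
angle = arcsin(0.376812)
angle = 22.14 degrees

22.14


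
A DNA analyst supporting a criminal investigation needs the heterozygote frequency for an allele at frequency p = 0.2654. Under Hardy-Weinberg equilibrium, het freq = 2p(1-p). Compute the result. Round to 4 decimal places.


Hardy-Weinberg heterozygote frequency:
q = 1 - p = 1 - 0.2654 = 0.7346
2pq = 2 * 0.2654 * 0.7346 = 0.3899

0.3899


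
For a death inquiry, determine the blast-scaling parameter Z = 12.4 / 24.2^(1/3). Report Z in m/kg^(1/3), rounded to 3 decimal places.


Scaled distance calculation:
W^(1/3) = 24.2^(1/3) = 2.892489
Z = R / W^(1/3) = 12.4 / 2.892489
Z = 4.287 m/kg^(1/3)

4.287


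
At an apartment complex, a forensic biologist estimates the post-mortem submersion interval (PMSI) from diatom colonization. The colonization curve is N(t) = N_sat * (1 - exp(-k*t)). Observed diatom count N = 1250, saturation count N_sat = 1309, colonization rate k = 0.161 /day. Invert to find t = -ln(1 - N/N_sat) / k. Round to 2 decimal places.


PMSI from diatom colonization curve:
N / N_sat = 1250 / 1309 = 0.954927
1 - N/N_sat = 0.045073
ln(1 - N/N_sat) = -3.099472
t = -ln(1 - N/N_sat) / k = -(-3.099472) / 0.161 = 19.25 days

19.25
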